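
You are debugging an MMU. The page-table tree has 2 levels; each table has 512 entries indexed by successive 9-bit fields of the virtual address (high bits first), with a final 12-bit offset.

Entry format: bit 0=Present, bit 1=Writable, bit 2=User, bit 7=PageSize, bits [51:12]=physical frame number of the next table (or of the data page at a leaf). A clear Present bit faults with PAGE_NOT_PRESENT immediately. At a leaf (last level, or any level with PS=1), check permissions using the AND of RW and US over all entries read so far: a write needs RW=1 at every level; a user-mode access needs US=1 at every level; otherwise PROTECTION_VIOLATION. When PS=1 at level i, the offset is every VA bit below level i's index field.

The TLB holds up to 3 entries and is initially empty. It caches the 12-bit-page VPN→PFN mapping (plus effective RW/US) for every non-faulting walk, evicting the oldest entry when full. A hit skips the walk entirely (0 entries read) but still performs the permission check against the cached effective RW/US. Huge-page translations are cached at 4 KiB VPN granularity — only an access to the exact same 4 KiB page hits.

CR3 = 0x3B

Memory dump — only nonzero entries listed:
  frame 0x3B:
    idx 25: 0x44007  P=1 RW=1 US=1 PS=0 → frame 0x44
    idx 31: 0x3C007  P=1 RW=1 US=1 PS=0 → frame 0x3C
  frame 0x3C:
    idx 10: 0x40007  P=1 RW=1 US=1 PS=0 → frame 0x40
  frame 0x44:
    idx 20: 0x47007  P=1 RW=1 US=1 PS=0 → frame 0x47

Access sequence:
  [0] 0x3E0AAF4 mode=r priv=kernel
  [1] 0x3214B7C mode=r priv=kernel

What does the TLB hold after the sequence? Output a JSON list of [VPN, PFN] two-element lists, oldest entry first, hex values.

Trace:
#0 VA=0x3E0AAF4 (r,kernel):
  [0] read 0x3B idx=31: raw=0x3C007 flags P=1 W=1 U=1 S=0
  [1] read 0x3C idx=10: raw=0x40007 flags P=1 W=1 U=1 S=0
  ✓ 0x40AF4  — 2 lookups
#1 VA=0x3214B7C (r,kernel):
  [0] read 0x3B idx=25: raw=0x44007 flags P=1 W=1 U=1 S=0
  [1] read 0x44 idx=20: raw=0x47007 flags P=1 W=1 U=1 S=0
  ✓ 0x47B7C  — 2 lookups

TLB: [["0x3E0A", "0x40"], ["0x3214", "0x47"]]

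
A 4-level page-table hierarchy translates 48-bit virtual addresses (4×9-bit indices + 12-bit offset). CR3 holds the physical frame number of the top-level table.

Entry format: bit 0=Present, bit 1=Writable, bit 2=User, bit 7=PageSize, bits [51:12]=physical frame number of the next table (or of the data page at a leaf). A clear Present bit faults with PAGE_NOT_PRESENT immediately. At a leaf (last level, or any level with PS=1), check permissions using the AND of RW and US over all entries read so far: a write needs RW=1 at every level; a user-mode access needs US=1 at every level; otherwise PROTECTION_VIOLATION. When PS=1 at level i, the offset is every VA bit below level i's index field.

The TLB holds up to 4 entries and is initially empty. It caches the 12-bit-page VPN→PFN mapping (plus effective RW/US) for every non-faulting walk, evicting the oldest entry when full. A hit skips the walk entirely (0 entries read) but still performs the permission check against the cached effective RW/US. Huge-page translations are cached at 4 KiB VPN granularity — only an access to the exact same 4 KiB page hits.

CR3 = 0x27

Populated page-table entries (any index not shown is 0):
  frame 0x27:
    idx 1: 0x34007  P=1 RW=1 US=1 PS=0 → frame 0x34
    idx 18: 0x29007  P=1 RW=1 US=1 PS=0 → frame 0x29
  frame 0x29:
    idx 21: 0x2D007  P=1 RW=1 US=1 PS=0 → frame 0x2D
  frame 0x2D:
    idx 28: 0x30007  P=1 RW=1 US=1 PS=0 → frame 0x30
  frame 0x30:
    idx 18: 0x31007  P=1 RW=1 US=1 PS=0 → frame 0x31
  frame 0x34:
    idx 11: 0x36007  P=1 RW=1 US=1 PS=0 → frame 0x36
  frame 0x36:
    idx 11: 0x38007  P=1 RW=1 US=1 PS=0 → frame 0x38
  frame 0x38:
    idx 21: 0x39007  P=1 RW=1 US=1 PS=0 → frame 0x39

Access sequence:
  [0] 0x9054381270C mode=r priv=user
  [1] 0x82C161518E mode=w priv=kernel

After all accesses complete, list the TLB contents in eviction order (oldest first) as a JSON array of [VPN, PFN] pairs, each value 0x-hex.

Walk each access:
#0 VA=0x9054381270C (r,user):
  L0: frame=0x27 idx=18 entry=0x29007 [P=1 RW=1 US=1 PS=0]
  L1: frame=0x29 idx=21 entry=0x2D007 [P=1 RW=1 US=1 PS=0]
  L2: frame=0x2D idx=28 entry=0x30007 [P=1 RW=1 US=1 PS=0]
  L3: frame=0x30 idx=18 entry=0x31007 [P=1 RW=1 US=1 PS=0]
  ⇒ phys 0x3170C  [4 reads]
#1 VA=0x82C161518E (w,kernel):
  L0: frame=0x27 idx=1 entry=0x34007 [P=1 RW=1 US=1 PS=0]
  L1: frame=0x34 idx=11 entry=0x36007 [P=1 RW=1 US=1 PS=0]
  L2: frame=0x36 idx=11 entry=0x38007 [P=1 RW=1 US=1 PS=0]
  L3: frame=0x38 idx=21 entry=0x39007 [P=1 RW=1 US=1 PS=0]
  ⇒ phys 0x3918E  [4 reads]

TLB: [["0x90543812", "0x31"], ["0x82C1615", "0x39"]]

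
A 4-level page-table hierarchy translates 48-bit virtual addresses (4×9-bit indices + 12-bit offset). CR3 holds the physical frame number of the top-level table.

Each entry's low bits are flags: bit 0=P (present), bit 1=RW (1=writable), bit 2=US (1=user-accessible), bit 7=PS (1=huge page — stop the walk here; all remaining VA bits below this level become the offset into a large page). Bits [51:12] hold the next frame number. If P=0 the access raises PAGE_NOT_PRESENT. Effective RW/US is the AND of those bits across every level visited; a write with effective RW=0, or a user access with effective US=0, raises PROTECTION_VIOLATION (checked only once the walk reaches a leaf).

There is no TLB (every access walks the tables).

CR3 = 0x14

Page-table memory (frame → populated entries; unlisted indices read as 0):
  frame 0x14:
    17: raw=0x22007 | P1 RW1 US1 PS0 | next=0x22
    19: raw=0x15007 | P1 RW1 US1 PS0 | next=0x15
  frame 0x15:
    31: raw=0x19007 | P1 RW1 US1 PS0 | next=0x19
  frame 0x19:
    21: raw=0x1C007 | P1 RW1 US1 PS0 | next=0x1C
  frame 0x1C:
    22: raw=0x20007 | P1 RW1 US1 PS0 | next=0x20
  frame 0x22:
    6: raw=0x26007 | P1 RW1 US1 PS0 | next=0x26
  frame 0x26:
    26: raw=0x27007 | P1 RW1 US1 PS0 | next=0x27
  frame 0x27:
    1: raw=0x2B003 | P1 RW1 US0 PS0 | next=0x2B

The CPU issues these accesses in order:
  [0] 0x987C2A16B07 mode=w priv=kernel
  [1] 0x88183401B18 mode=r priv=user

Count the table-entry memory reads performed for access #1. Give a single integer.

Per-access translation:
#0 VA=0x987C2A16B07 (w,kernel):
  L0: frame=0x14 idx=19 entry=0x15007 [P=1 RW=1 US=1 PS=0]
  L1: frame=0x15 idx=31 entry=0x19007 [P=1 RW=1 US=1 PS=0]
  L2: frame=0x19 idx=21 entry=0x1C007 [P=1 RW=1 US=1 PS=0]
  L3: frame=0x1C idx=22 entry=0x20007 [P=1 RW=1 US=1 PS=0]
  ✓ 0x20B07  — 4 lookups
#1 VA=0x88183401B18 (r,user):
  L0: frame=0x14 idx=17 entry=0x22007 [P=1 RW=1 US=1 PS=0]
  L1: frame=0x22 idx=6 entry=0x26007 [P=1 RW=1 US=1 PS=0]
  L2: frame=0x26 idx=26 entry=0x27007 [P=1 RW=1 US=1 PS=0]
  L3: frame=0x27 idx=1 entry=0x2B003 [P=1 RW=1 US=0 PS=0]
  ⇒ fault: PROTECTION_VIOLATION  — 4 lookups

Entries read for #1: 4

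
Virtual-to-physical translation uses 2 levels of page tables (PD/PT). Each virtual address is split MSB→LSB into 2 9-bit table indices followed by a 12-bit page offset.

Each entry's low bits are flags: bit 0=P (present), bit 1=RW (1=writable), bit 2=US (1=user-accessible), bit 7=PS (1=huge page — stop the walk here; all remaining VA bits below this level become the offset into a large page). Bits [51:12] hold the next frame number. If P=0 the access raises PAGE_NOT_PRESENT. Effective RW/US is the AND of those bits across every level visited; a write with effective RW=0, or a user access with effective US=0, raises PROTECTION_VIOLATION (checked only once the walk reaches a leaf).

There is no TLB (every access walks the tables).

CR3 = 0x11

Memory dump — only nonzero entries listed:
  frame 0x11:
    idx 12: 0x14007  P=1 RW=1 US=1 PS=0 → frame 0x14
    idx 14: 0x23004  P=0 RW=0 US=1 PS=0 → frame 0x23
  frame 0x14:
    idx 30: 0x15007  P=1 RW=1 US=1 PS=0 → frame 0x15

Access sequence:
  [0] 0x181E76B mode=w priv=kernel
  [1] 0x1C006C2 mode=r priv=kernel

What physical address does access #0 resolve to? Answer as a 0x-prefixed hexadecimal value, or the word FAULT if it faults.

Per-access translation:
#0 VA=0x181E76B (w,kernel):
  [0] read 0x11 idx=12: raw=0x14007 flags P=1 W=1 U=1 S=0
  [1] read 0x14 idx=30: raw=0x15007 flags P=1 W=1 U=1 S=0
  → PA=0x1576B  (2 entries read)
#1 VA=0x1C006C2 (r,kernel):
  [0] read 0x11 idx=14: raw=0x23004 flags P=0 W=0 U=1 S=0
  ✗ PAGE_NOT_PRESENT  [1 reads]

Access #0 PA: 0x1576B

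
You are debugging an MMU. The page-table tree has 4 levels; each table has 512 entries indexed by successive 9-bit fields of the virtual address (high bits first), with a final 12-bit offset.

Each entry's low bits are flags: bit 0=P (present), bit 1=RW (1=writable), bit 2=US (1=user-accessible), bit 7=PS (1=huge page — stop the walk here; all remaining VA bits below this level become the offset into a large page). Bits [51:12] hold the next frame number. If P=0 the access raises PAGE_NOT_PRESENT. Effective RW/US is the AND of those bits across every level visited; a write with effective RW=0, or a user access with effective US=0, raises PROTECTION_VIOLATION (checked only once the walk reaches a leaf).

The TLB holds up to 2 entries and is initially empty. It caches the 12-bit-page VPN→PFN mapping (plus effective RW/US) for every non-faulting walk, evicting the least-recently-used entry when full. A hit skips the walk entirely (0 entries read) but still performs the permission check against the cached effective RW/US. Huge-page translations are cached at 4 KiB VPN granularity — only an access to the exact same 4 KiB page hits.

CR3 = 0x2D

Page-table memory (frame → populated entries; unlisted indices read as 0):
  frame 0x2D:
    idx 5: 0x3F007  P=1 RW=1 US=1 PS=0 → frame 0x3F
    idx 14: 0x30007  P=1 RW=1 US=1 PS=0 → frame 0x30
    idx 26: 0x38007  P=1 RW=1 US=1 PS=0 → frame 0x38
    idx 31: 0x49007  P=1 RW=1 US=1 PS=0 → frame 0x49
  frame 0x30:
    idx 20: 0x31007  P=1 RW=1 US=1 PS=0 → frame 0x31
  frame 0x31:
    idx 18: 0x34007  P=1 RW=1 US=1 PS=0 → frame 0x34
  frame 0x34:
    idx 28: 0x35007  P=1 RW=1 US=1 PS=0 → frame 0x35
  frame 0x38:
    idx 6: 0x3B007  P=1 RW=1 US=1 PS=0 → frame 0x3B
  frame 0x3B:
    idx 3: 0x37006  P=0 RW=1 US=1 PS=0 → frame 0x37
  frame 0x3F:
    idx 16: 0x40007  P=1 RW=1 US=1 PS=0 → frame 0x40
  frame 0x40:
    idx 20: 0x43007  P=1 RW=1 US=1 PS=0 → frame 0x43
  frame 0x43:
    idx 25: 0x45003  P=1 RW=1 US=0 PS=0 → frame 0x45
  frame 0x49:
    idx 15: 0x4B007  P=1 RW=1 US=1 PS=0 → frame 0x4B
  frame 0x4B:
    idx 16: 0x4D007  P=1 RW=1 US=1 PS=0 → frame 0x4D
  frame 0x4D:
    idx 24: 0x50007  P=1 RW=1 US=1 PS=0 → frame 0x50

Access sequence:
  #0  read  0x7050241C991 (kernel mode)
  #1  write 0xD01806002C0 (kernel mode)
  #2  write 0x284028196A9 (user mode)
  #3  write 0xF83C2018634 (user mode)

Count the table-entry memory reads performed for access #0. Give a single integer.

Per-access translation:
#0 VA=0x7050241C991 (r,kernel):
  lvl0: tbl 0x2D, slot 14 ⇒ 0x30007 (P1/RW1/US1/PS0)
  lvl1: tbl 0x30, slot 20 ⇒ 0x31007 (P1/RW1/US1/PS0)
  lvl2: tbl 0x31, slot 18 ⇒ 0x34007 (P1/RW1/US1/PS0)
  lvl3: tbl 0x34, slot 28 ⇒ 0x35007 (P1/RW1/US1/PS0)
  → PA=0x35991  (4 entries read)
#1 VA=0xD01806002C0 (w,kernel):
  lvl0: tbl 0x2D, slot 26 ⇒ 0x38007 (P1/RW1/US1/PS0)
  lvl1: tbl 0x38, slot 6 ⇒ 0x3B007 (P1/RW1/US1/PS0)
  lvl2: tbl 0x3B, slot 3 ⇒ 0x37006 (P0/RW1/US1/PS0)
  → PAGE_NOT_PRESENT  (3 entries read)
#2 VA=0x284028196A9 (w,user):
  lvl0: tbl 0x2D, slot 5 ⇒ 0x3F007 (P1/RW1/US1/PS0)
  lvl1: tbl 0x3F, slot 16 ⇒ 0x40007 (P1/RW1/US1/PS0)
  lvl2: tbl 0x40, slot 20 ⇒ 0x43007 (P1/RW1/US1/PS0)
  lvl3: tbl 0x43, slot 25 ⇒ 0x45003 (P1/RW1/US0/PS0)
  → PROTECTION_VIOLATION  (4 entries read)
#3 VA=0xF83C2018634 (w,user):
  lvl0: tbl 0x2D, slot 31 ⇒ 0x49007 (P1/RW1/US1/PS0)
  lvl1: tbl 0x49, slot 15 ⇒ 0x4B007 (P1/RW1/US1/PS0)
  lvl2: tbl 0x4B, slot 16 ⇒ 0x4D007 (P1/RW1/US1/PS0)
  lvl3: tbl 0x4D, slot 24 ⇒ 0x50007 (P1/RW1/US1/PS0)
  → PA=0x50634  (4 entries read)

Entries read for #0: 4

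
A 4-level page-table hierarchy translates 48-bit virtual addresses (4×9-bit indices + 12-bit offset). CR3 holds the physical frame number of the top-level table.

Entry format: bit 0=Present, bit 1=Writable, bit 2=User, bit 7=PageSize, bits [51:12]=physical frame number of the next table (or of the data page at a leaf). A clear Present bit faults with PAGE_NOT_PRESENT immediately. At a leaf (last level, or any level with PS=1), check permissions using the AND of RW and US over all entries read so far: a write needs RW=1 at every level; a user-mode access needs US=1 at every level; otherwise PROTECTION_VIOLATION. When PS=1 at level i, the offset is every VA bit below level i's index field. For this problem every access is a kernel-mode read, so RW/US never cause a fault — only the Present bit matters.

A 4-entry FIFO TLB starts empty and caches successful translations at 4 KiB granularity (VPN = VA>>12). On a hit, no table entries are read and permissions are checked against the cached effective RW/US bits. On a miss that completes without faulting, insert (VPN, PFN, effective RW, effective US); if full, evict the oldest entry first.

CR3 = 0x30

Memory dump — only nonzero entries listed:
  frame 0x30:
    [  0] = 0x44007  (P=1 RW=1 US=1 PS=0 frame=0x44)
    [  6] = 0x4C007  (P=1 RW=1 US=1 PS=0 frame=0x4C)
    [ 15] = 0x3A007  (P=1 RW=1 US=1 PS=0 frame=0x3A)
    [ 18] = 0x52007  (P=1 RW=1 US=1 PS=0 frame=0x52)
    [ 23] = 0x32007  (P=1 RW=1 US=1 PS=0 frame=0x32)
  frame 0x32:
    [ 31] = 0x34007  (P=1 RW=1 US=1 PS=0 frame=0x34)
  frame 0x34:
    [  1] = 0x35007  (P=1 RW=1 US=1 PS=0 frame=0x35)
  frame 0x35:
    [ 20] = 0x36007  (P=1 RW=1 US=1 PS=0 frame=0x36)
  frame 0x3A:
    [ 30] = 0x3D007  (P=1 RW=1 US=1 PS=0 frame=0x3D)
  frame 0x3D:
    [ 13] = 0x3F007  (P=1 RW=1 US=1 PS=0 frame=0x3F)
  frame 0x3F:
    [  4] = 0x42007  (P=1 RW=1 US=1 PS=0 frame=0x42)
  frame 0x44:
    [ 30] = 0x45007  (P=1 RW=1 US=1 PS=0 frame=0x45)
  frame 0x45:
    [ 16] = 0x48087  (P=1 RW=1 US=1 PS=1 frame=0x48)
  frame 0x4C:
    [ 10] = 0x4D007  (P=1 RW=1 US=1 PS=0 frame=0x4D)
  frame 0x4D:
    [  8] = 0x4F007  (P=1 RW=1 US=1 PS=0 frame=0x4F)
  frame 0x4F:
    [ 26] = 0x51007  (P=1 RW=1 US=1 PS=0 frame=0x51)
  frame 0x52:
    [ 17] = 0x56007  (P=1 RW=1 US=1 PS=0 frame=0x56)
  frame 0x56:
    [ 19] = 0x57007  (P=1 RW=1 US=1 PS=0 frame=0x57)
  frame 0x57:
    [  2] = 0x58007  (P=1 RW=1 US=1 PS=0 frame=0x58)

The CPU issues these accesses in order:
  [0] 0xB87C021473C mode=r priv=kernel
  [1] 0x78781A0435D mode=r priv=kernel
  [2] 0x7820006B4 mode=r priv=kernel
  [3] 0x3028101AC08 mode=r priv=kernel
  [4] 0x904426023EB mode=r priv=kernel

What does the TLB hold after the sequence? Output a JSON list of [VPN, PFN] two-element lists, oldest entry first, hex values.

Walk each access:
#0 VA=0xB87C021473C (r,kernel):
  [0] read 0x30 idx=23: raw=0x32007 flags P=1 W=1 U=1 S=0
  [1] read 0x32 idx=31: raw=0x34007 flags P=1 W=1 U=1 S=0
  [2] read 0x34 idx=1: raw=0x35007 flags P=1 W=1 U=1 S=0
  [3] read 0x35 idx=20: raw=0x36007 flags P=1 W=1 U=1 S=0
  ⇒ phys 0x3673C  [4 reads]
#1 VA=0x78781A0435D (r,kernel):
  [0] read 0x30 idx=15: raw=0x3A007 flags P=1 W=1 U=1 S=0
  [1] read 0x3A idx=30: raw=0x3D007 flags P=1 W=1 U=1 S=0
  [2] read 0x3D idx=13: raw=0x3F007 flags P=1 W=1 U=1 S=0
  [3] read 0x3F idx=4: raw=0x42007 flags P=1 W=1 U=1 S=0
  ⇒ phys 0x4235D  [4 reads]
#2 VA=0x7820006B4 (r,kernel):
  [0] read 0x30 idx=0: raw=0x44007 flags P=1 W=1 U=1 S=0
  [1] read 0x44 idx=30: raw=0x45007 flags P=1 W=1 U=1 S=0
  [2] read 0x45 idx=16: raw=0x48087 flags P=1 W=1 U=1 S=1
  ⇒ phys 0x486B4 (huge @L2)  [3 reads]
#3 VA=0x3028101AC08 (r,kernel):
  [0] read 0x30 idx=6: raw=0x4C007 flags P=1 W=1 U=1 S=0
  [1] read 0x4C idx=10: raw=0x4D007 flags P=1 W=1 U=1 S=0
  [2] read 0x4D idx=8: raw=0x4F007 flags P=1 W=1 U=1 S=0
  [3] read 0x4F idx=26: raw=0x51007 flags P=1 W=1 U=1 S=0
  ⇒ phys 0x51C08  [4 reads]
#4 VA=0x904426023EB (r,kernel):
  [0] read 0x30 idx=18: raw=0x52007 flags P=1 W=1 U=1 S=0
  [1] read 0x52 idx=17: raw=0x56007 flags P=1 W=1 U=1 S=0
  [2] read 0x56 idx=19: raw=0x57007 flags P=1 W=1 U=1 S=0
  [3] read 0x57 idx=2: raw=0x58007 flags P=1 W=1 U=1 S=0
  ⇒ phys 0x583EB  [4 reads]

TLB: [["0x78781A04", "0x42"], ["0x782000", "0x48"], ["0x3028101A", "0x51"], ["0x90442602", "0x58"]]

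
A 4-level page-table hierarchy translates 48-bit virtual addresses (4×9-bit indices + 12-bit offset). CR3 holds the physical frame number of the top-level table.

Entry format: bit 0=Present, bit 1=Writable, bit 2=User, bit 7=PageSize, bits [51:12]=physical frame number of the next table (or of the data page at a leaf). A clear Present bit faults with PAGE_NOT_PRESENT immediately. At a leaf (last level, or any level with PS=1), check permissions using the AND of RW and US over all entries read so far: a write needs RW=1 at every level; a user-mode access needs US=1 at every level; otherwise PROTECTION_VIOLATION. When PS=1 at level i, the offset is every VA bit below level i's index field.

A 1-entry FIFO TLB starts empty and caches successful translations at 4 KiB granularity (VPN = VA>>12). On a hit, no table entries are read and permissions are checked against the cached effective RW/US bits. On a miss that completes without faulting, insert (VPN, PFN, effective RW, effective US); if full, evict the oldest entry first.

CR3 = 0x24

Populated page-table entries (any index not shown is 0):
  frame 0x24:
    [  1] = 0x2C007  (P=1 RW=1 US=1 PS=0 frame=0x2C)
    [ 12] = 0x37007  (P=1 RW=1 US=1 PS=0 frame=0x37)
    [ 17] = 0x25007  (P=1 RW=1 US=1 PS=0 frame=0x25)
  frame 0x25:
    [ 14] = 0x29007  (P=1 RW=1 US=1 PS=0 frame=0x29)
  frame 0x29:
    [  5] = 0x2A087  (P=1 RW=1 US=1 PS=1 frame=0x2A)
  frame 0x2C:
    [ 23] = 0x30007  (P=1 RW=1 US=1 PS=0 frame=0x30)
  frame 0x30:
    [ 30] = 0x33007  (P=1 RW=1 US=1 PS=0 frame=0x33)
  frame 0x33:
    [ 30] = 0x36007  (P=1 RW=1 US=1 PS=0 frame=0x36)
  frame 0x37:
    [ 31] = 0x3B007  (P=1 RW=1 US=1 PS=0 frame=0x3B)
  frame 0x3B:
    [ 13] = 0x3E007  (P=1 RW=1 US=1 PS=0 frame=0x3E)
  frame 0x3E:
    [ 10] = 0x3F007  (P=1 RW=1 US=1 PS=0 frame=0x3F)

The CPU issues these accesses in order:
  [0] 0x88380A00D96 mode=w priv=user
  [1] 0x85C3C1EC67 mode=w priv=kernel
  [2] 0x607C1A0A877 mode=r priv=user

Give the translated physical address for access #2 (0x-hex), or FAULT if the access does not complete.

Per-access translation:
#0 VA=0x88380A00D96 (w,user):
  L0: frame=0x24 idx=17 entry=0x25007 [P=1 RW=1 US=1 PS=0]
  L1: frame=0x25 idx=14 entry=0x29007 [P=1 RW=1 US=1 PS=0]
  L2: frame=0x29 idx=5 entry=0x2A087 [P=1 RW=1 US=1 PS=1]
  → PA=0x2AD96 (huge @L2)  (3 entries read)
#1 VA=0x85C3C1EC67 (w,kernel):
  L0: frame=0x24 idx=1 entry=0x2C007 [P=1 RW=1 US=1 PS=0]
  L1: frame=0x2C idx=23 entry=0x30007 [P=1 RW=1 US=1 PS=0]
  L2: frame=0x30 idx=30 entry=0x33007 [P=1 RW=1 US=1 PS=0]
  L3: frame=0x33 idx=30 entry=0x36007 [P=1 RW=1 US=1 PS=0]
  → PA=0x36C67  (4 entries read)
#2 VA=0x607C1A0A877 (r,user):
  L0: frame=0x24 idx=12 entry=0x37007 [P=1 RW=1 US=1 PS=0]
  L1: frame=0x37 idx=31 entry=0x3B007 [P=1 RW=1 US=1 PS=0]
  L2: frame=0x3B idx=13 entry=0x3E007 [P=1 RW=1 US=1 PS=0]
  L3: frame=0x3E idx=10 entry=0x3F007 [P=1 RW=1 US=1 PS=0]
  → PA=0x3F877  (4 entries read)

Access #2 PA: 0x3F877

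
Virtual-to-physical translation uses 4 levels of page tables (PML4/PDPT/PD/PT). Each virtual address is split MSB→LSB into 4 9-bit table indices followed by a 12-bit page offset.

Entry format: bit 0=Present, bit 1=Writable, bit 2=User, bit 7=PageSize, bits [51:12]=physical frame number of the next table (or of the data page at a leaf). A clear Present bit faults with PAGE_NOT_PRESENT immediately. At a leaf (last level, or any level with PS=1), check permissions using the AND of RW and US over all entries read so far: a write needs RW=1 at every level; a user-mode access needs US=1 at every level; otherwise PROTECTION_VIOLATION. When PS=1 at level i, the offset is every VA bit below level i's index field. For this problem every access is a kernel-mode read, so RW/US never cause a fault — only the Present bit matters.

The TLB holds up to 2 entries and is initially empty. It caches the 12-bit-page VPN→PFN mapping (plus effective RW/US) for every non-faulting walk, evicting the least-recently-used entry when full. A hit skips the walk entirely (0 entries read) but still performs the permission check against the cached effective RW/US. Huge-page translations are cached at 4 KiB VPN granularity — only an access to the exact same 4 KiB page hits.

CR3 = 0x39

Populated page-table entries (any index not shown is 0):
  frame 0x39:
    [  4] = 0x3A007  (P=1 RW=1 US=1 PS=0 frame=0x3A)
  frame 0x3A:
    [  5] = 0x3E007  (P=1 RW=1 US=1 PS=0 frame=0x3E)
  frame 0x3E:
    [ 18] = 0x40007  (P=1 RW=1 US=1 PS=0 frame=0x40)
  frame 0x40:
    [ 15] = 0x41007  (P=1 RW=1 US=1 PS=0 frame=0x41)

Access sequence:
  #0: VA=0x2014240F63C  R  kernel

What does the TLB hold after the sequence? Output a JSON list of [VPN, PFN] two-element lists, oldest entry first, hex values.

Trace:
#0 VA=0x2014240F63C (r,kernel):
  [0] read 0x39 idx=4: raw=0x3A007 flags P=1 W=1 U=1 S=0
  [1] read 0x3A idx=5: raw=0x3E007 flags P=1 W=1 U=1 S=0
  [2] read 0x3E idx=18: raw=0x40007 flags P=1 W=1 U=1 S=0
  [3] read 0x40 idx=15: raw=0x41007 flags P=1 W=1 U=1 S=0
  ⇒ phys 0x4163C  [4 reads]

TLB: [["0x2014240F", "0x41"]]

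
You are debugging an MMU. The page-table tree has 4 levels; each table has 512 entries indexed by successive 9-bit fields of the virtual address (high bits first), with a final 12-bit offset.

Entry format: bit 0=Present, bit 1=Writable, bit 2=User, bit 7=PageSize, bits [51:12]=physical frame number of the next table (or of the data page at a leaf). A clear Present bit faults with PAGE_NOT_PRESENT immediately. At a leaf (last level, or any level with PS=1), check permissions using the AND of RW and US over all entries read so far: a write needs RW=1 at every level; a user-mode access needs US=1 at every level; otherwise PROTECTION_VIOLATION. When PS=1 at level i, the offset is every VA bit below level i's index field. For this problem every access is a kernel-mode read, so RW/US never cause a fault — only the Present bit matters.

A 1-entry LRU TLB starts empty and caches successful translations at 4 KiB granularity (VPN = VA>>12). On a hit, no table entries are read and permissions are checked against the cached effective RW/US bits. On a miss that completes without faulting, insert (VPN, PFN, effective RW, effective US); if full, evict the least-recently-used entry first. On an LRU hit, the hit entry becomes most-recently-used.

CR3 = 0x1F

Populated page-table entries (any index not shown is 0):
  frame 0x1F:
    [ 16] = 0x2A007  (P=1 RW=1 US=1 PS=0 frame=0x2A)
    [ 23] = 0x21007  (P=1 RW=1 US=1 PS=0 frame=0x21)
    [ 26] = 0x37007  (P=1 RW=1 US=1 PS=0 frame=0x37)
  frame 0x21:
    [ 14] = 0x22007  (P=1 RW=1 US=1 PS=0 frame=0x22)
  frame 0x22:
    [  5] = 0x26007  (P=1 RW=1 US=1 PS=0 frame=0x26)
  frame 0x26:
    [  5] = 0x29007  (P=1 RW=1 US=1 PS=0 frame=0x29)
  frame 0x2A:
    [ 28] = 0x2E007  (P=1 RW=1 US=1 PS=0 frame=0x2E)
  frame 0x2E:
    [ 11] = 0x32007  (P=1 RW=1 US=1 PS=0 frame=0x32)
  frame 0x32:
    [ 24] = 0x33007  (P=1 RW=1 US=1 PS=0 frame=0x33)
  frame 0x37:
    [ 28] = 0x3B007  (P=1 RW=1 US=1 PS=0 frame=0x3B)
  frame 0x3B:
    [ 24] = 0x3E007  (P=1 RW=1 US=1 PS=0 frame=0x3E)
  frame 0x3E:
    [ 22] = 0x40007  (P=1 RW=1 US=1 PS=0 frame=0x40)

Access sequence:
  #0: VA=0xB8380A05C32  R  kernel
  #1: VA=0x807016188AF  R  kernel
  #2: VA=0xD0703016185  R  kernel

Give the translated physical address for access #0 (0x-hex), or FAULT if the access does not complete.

Walk each access:
#0 VA=0xB8380A05C32 (r,kernel):
  lvl0: tbl 0x1F, slot 23 ⇒ 0x21007 (P1/RW1/US1/PS0)
  lvl1: tbl 0x21, slot 14 ⇒ 0x22007 (P1/RW1/US1/PS0)
  lvl2: tbl 0x22, slot 5 ⇒ 0x26007 (P1/RW1/US1/PS0)
  lvl3: tbl 0x26, slot 5 ⇒ 0x29007 (P1/RW1/US1/PS0)
  ✓ 0x29C32  — 4 lookups
#1 VA=0x807016188AF (r,kernel):
  lvl0: tbl 0x1F, slot 16 ⇒ 0x2A007 (P1/RW1/US1/PS0)
  lvl1: tbl 0x2A, slot 28 ⇒ 0x2E007 (P1/RW1/US1/PS0)
  lvl2: tbl 0x2E, slot 11 ⇒ 0x32007 (P1/RW1/US1/PS0)
  lvl3: tbl 0x32, slot 24 ⇒ 0x33007 (P1/RW1/US1/PS0)
  ✓ 0x338AF  — 4 lookups
#2 VA=0xD0703016185 (r,kernel):
  lvl0: tbl 0x1F, slot 26 ⇒ 0x37007 (P1/RW1/US1/PS0)
  lvl1: tbl 0x37, slot 28 ⇒ 0x3B007 (P1/RW1/US1/PS0)
  lvl2: tbl 0x3B, slot 24 ⇒ 0x3E007 (P1/RW1/US1/PS0)
  lvl3: tbl 0x3E, slot 22 ⇒ 0x40007 (P1/RW1/US1/PS0)
  ✓ 0x40185  — 4 lookups

Access #0 PA: 0x29C32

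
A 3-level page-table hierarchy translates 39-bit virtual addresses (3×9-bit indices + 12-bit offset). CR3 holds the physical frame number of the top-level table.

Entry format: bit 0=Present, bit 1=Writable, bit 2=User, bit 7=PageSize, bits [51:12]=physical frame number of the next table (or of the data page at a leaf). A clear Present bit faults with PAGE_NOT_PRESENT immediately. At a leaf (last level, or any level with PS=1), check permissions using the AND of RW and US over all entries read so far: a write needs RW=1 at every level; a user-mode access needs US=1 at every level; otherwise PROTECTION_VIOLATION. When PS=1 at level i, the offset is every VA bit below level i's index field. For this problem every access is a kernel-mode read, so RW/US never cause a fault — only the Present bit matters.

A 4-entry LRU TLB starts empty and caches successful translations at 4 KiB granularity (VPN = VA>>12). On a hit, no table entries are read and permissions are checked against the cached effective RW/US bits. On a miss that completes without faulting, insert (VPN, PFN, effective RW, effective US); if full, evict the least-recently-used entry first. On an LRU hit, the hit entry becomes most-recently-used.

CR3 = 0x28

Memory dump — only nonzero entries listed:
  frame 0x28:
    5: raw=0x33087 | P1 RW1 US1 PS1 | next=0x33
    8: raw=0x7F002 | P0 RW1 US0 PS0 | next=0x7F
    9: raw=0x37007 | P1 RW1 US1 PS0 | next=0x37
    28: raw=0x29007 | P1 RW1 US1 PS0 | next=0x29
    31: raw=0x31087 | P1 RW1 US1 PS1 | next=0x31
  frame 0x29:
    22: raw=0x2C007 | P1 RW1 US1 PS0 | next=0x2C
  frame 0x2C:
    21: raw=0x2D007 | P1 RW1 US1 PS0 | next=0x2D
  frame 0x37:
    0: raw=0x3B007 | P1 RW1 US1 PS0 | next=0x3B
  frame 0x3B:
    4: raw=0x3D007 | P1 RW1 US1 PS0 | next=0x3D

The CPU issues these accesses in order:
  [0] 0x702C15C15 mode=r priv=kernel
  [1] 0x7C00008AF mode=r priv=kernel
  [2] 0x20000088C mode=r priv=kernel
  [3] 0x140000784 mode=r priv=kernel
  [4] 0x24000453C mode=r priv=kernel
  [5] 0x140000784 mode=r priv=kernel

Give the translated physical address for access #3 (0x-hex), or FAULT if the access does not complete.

Per-access translation:
#0 VA=0x702C15C15 (r,kernel):
  [0] read 0x28 idx=28: raw=0x29007 flags P=1 W=1 U=1 S=0
  [1] read 0x29 idx=22: raw=0x2C007 flags P=1 W=1 U=1 S=0
  [2] read 0x2C idx=21: raw=0x2D007 flags P=1 W=1 U=1 S=0
  → PA=0x2DC15  (3 entries read)
#1 VA=0x7C00008AF (r,kernel):
  [0] read 0x28 idx=31: raw=0x31087 flags P=1 W=1 U=1 S=1
  → PA=0x318AF (huge @L0)  (1 entries read)
#2 VA=0x20000088C (r,kernel):
  [0] read 0x28 idx=8: raw=0x7F002 flags P=0 W=1 U=0 S=0
  → PAGE_NOT_PRESENT  (1 entries read)
#3 VA=0x140000784 (r,kernel):
  [0] read 0x28 idx=5: raw=0x33087 flags P=1 W=1 U=1 S=1
  → PA=0x33784 (huge @L0)  (1 entries read)
#4 VA=0x24000453C (r,kernel):
  [0] read 0x28 idx=9: raw=0x37007 flags P=1 W=1 U=1 S=0
  [1] read 0x37 idx=0: raw=0x3B007 flags P=1 W=1 U=1 S=0
  [2] read 0x3B idx=4: raw=0x3D007 flags P=1 W=1 U=1 S=0
  → PA=0x3D53C  (3 entries read)
#5 VA=0x140000784 (r,kernel):
  TLB hit vpn=0x140000 → PA=0x33784

Access #3 PA: 0x33784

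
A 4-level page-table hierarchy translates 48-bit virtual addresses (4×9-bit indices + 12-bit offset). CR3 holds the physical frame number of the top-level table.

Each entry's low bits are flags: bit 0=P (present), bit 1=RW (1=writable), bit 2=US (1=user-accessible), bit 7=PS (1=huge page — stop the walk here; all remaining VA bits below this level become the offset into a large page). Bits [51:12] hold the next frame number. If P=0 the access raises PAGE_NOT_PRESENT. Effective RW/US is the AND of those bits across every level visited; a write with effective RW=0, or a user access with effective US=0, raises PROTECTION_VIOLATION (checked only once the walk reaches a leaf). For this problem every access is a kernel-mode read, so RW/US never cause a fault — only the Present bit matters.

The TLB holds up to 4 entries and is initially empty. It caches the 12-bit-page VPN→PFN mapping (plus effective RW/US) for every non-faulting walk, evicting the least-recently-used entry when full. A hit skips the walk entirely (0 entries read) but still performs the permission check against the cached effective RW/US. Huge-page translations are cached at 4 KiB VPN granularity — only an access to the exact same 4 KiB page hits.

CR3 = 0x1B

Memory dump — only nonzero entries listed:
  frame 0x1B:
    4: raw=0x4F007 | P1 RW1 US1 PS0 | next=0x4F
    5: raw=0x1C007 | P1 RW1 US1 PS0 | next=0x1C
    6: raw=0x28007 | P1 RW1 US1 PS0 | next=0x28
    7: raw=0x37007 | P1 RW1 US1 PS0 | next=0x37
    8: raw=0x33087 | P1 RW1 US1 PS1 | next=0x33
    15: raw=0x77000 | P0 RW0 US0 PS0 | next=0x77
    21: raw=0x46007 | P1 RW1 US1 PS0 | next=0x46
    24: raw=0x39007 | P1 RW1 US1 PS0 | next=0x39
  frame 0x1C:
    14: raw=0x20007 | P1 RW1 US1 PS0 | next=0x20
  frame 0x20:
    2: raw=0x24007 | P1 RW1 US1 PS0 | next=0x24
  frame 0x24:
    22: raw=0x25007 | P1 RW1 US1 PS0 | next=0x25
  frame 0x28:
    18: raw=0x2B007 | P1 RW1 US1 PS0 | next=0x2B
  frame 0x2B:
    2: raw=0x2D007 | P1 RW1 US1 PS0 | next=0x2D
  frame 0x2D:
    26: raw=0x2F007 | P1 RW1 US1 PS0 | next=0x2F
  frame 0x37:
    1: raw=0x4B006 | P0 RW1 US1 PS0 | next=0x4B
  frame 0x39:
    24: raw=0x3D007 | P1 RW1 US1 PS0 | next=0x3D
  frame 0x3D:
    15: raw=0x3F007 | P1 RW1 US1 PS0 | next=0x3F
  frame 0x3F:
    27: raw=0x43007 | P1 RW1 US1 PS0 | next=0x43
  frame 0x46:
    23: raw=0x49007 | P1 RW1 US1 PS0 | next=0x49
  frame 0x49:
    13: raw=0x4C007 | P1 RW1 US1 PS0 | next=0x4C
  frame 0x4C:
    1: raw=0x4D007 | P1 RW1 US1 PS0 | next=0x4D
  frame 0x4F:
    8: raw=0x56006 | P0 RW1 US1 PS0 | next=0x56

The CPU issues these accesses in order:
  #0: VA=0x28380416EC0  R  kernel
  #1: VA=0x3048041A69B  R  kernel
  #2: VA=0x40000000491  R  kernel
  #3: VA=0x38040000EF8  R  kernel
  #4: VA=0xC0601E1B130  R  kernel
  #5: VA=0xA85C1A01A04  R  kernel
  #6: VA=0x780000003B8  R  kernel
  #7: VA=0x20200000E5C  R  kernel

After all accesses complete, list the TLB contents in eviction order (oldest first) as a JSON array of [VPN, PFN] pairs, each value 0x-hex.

Walk each access:
#0 VA=0x28380416EC0 (r,kernel):
  L0 @0x1B[5] → 0x1C007  P=1,RW=1,US=1,PS=0
  L1 @0x1C[14] → 0x20007  P=1,RW=1,US=1,PS=0
  L2 @0x20[2] → 0x24007  P=1,RW=1,US=1,PS=0
  L3 @0x24[22] → 0x25007  P=1,RW=1,US=1,PS=0
  ⇒ phys 0x25EC0  [4 reads]
#1 VA=0x3048041A69B (r,kernel):
  L0 @0x1B[6] → 0x28007  P=1,RW=1,US=1,PS=0
  L1 @0x28[18] → 0x2B007  P=1,RW=1,US=1,PS=0
  L2 @0x2B[2] → 0x2D007  P=1,RW=1,US=1,PS=0
  L3 @0x2D[26] → 0x2F007  P=1,RW=1,US=1,PS=0
  ⇒ phys 0x2F69B  [4 reads]
#2 VA=0x40000000491 (r,kernel):
  L0 @0x1B[8] → 0x33087  P=1,RW=1,US=1,PS=1
  ⇒ phys 0x33491 (huge @L0)  [1 reads]
#3 VA=0x38040000EF8 (r,kernel):
  L0 @0x1B[7] → 0x37007  P=1,RW=1,US=1,PS=0
  L1 @0x37[1] → 0x4B006  P=0,RW=1,US=1,PS=0
  ⇒ fault: PAGE_NOT_PRESENT  — 2 lookups
#4 VA=0xC0601E1B130 (r,kernel):
  L0 @0x1B[24] → 0x39007  P=1,RW=1,US=1,PS=0
  L1 @0x39[24] → 0x3D007  P=1,RW=1,US=1,PS=0
  L2 @0x3D[15] → 0x3F007  P=1,RW=1,US=1,PS=0
  L3 @0x3F[27] → 0x43007  P=1,RW=1,US=1,PS=0
  ⇒ phys 0x43130  [4 reads]
#5 VA=0xA85C1A01A04 (r,kernel):
  L0 @0x1B[21] → 0x46007  P=1,RW=1,US=1,PS=0
  L1 @0x46[23] → 0x49007  P=1,RW=1,US=1,PS=0
  L2 @0x49[13] → 0x4C007  P=1,RW=1,US=1,PS=0
  L3 @0x4C[1] → 0x4D007  P=1,RW=1,US=1,PS=0
  ⇒ phys 0x4DA04  [4 reads]
#6 VA=0x780000003B8 (r,kernel):
  L0 @0x1B[15] → 0x77000  P=0,RW=0,US=0,PS=0
  ⇒ fault: PAGE_NOT_PRESENT  — 1 lookups
#7 VA=0x20200000E5C (r,kernel):
  L0 @0x1B[4] → 0x4F007  P=1,RW=1,US=1,PS=0
  L1 @0x4F[8] → 0x56006  P=0,RW=1,US=1,PS=0
  ⇒ fault: PAGE_NOT_PRESENT  — 2 lookups

TLB: [["0x3048041A", "0x2F"], ["0x40000000", "0x33"], ["0xC0601E1B", "0x43"], ["0xA85C1A01", "0x4D"]]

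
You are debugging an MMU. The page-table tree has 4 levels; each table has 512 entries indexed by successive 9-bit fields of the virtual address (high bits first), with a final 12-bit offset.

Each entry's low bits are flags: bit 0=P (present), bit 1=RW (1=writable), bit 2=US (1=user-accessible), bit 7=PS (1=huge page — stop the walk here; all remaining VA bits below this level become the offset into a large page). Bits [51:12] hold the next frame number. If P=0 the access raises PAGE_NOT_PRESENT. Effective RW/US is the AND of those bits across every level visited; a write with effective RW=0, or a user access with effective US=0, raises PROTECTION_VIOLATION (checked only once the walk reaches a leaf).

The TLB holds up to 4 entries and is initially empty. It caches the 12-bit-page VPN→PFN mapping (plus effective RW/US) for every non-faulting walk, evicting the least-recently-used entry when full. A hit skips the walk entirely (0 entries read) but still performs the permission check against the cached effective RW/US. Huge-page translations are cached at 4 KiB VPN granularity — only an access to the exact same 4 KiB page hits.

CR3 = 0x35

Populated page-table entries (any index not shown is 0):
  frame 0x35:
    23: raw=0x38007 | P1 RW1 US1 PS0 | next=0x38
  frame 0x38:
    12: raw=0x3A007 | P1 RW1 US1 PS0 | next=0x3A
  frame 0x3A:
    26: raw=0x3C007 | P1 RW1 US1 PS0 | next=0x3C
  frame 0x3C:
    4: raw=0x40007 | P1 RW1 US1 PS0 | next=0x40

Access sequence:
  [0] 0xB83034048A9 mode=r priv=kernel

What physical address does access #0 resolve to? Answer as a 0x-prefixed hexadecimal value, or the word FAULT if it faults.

Walk each access:
#0 VA=0xB83034048A9 (r,kernel):
  L0 @0x35[23] → 0x38007  P=1,RW=1,US=1,PS=0
  L1 @0x38[12] → 0x3A007  P=1,RW=1,US=1,PS=0
  L2 @0x3A[26] → 0x3C007  P=1,RW=1,US=1,PS=0
  L3 @0x3C[4] → 0x40007  P=1,RW=1,US=1,PS=0
  → PA=0x408A9  (4 entries read)

Access #0 PA: 0x408A9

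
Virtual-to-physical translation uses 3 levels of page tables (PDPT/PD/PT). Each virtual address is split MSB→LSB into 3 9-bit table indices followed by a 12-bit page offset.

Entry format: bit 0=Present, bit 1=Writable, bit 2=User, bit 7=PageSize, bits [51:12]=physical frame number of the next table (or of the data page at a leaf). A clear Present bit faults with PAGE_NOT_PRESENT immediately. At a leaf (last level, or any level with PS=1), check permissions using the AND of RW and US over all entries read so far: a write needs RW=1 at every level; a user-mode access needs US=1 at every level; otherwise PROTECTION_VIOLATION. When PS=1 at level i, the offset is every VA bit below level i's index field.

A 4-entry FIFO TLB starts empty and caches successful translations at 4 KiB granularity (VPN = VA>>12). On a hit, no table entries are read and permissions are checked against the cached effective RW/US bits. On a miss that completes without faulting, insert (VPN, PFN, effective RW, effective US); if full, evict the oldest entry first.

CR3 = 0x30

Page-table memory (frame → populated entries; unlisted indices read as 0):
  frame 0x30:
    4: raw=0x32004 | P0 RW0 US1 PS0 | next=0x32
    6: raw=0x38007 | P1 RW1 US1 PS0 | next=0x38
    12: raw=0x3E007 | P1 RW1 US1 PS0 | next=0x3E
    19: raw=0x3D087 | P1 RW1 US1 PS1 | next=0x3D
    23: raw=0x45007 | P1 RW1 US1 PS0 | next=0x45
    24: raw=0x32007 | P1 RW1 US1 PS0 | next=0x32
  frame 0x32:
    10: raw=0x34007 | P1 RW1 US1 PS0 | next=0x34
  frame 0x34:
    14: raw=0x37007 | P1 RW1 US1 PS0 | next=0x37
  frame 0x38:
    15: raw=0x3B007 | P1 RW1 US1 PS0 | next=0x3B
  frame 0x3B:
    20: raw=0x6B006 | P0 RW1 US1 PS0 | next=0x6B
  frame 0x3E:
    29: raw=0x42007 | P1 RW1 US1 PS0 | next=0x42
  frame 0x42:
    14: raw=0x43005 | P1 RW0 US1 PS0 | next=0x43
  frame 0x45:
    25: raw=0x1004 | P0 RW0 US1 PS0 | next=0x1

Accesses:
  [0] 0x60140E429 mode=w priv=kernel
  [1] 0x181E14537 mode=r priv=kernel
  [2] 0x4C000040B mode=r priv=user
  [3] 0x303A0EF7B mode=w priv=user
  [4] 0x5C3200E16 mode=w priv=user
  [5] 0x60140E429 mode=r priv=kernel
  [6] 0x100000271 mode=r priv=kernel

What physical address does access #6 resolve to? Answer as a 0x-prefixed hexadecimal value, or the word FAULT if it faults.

Per-access translation:
#0 VA=0x60140E429 (w,kernel):
  lvl0: tbl 0x30, slot 24 ⇒ 0x32007 (P1/RW1/US1/PS0)
  lvl1: tbl 0x32, slot 10 ⇒ 0x34007 (P1/RW1/US1/PS0)
  lvl2: tbl 0x34, slot 14 ⇒ 0x37007 (P1/RW1/US1/PS0)
  → PA=0x37429  (3 entries read)
#1 VA=0x181E14537 (r,kernel):
  lvl0: tbl 0x30, slot 6 ⇒ 0x38007 (P1/RW1/US1/PS0)
  lvl1: tbl 0x38, slot 15 ⇒ 0x3B007 (P1/RW1/US1/PS0)
  lvl2: tbl 0x3B, slot 20 ⇒ 0x6B006 (P0/RW1/US1/PS0)
  ⇒ fault: PAGE_NOT_PRESENT  — 3 lookups
#2 VA=0x4C000040B (r,user):
  lvl0: tbl 0x30, slot 19 ⇒ 0x3D087 (P1/RW1/US1/PS1)
  → PA=0x3D40B (huge @L0)  (1 entries read)
#3 VA=0x303A0EF7B (w,user):
  lvl0: tbl 0x30, slot 12 ⇒ 0x3E007 (P1/RW1/US1/PS0)
  lvl1: tbl 0x3E, slot 29 ⇒ 0x42007 (P1/RW1/US1/PS0)
  lvl2: tbl 0x42, slot 14 ⇒ 0x43005 (P1/RW0/US1/PS0)
  ⇒ fault: PROTECTION_VIOLATION  — 3 lookups
#4 VA=0x5C3200E16 (w,user):
  lvl0: tbl 0x30, slot 23 ⇒ 0x45007 (P1/RW1/US1/PS0)
  lvl1: tbl 0x45, slot 25 ⇒ 0x1004 (P0/RW0/US1/PS0)
  ⇒ fault: PAGE_NOT_PRESENT  — 2 lookups
#5 VA=0x60140E429 (r,kernel):
  TLB hit vpn=0x60140E → PA=0x37429
#6 VA=0x100000271 (r,kernel):
  lvl0: tbl 0x30, slot 4 ⇒ 0x32004 (P0/RW0/US1/PS0)
  ⇒ fault: PAGE_NOT_PRESENT  — 1 lookups

Access #6 PA: FAULT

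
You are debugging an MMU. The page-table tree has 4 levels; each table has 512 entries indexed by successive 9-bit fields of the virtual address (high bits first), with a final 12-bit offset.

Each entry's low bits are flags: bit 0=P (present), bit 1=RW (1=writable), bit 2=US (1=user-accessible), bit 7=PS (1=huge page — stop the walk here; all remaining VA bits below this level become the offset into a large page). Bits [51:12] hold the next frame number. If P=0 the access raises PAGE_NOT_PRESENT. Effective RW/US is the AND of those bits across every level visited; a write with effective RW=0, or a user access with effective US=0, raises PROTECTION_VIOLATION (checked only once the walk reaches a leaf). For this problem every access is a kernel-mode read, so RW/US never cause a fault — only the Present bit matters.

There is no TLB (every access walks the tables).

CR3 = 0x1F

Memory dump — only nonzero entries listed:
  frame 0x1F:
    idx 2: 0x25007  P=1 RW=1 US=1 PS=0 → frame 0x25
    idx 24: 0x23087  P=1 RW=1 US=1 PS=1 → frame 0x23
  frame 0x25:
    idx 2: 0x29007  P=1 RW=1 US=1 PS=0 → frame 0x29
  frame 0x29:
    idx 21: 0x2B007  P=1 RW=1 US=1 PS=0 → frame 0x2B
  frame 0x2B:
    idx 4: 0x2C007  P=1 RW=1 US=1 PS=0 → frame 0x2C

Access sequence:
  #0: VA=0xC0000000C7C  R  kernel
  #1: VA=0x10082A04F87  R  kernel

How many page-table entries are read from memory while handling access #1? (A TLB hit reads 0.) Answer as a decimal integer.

Trace:
#0 VA=0xC0000000C7C (r,kernel):
  L0: frame=0x1F idx=24 entry=0x23087 [P=1 RW=1 US=1 PS=1]
  ⇒ phys 0x23C7C (huge @L0)  [1 reads]
#1 VA=0x10082A04F87 (r,kernel):
  L0: frame=0x1F idx=2 entry=0x25007 [P=1 RW=1 US=1 PS=0]
  L1: frame=0x25 idx=2 entry=0x29007 [P=1 RW=1 US=1 PS=0]
  L2: frame=0x29 idx=21 entry=0x2B007 [P=1 RW=1 US=1 PS=0]
  L3: frame=0x2B idx=4 entry=0x2C007 [P=1 RW=1 US=1 PS=0]
  ⇒ phys 0x2CF87  [4 reads]

Entries read for #1: 4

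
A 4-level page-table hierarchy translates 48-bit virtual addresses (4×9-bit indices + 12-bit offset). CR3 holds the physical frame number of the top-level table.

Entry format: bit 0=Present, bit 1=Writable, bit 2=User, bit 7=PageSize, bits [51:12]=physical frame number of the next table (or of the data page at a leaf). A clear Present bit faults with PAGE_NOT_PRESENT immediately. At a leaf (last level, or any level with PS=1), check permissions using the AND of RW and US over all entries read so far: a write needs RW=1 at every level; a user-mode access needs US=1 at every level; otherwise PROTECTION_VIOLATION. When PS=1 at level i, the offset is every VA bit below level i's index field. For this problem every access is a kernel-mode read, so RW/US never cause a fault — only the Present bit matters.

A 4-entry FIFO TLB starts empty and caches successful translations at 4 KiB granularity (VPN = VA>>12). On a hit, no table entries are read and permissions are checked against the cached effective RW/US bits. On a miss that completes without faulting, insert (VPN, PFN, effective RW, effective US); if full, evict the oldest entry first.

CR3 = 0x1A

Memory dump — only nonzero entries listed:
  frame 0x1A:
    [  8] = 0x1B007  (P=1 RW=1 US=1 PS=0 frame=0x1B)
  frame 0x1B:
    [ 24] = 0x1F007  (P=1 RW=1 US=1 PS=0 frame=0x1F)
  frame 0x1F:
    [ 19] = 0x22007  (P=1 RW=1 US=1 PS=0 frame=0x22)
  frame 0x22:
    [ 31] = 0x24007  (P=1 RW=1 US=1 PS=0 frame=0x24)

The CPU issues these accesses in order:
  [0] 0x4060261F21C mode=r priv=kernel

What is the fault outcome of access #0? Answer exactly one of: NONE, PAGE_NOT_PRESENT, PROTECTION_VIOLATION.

Per-access translation:
#0 VA=0x4060261F21C (r,kernel):
  L0 @0x1A[8] → 0x1B007  P=1,RW=1,US=1,PS=0
  L1 @0x1B[24] → 0x1F007  P=1,RW=1,US=1,PS=0
  L2 @0x1F[19] → 0x22007  P=1,RW=1,US=1,PS=0
  L3 @0x22[31] → 0x24007  P=1,RW=1,US=1,PS=0
  → PA=0x2421C  (4 entries read)

Access #0 fault: NONE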